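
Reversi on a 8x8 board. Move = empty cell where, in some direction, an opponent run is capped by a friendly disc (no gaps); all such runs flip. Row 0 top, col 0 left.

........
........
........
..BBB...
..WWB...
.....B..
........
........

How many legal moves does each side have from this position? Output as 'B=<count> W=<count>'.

-- B to move --
(3,1): no bracket -> illegal
(4,1): flips 2 -> legal
(5,1): flips 1 -> legal
(5,2): flips 2 -> legal
(5,3): flips 1 -> legal
(5,4): flips 1 -> legal
B mobility = 5
-- W to move --
(2,1): flips 1 -> legal
(2,2): flips 1 -> legal
(2,3): flips 1 -> legal
(2,4): flips 1 -> legal
(2,5): flips 1 -> legal
(3,1): no bracket -> illegal
(3,5): no bracket -> illegal
(4,1): no bracket -> illegal
(4,5): flips 1 -> legal
(4,6): no bracket -> illegal
(5,3): no bracket -> illegal
(5,4): no bracket -> illegal
(5,6): no bracket -> illegal
(6,4): no bracket -> illegal
(6,5): no bracket -> illegal
(6,6): no bracket -> illegal
W mobility = 6

Answer: B=5 W=6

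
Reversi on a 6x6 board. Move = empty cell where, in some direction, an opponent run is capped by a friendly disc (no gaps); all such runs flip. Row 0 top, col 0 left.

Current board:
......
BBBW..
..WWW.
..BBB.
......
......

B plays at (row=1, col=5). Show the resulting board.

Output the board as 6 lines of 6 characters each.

Answer: ......
BBBW.B
..WWB.
..BBB.
......
......

Derivation:
Place B at (1,5); scan 8 dirs for brackets.
Dir NW: first cell '.' (not opp) -> no flip
Dir N: first cell '.' (not opp) -> no flip
Dir NE: edge -> no flip
Dir W: first cell '.' (not opp) -> no flip
Dir E: edge -> no flip
Dir SW: opp run (2,4) capped by B -> flip
Dir S: first cell '.' (not opp) -> no flip
Dir SE: edge -> no flip
All flips: (2,4)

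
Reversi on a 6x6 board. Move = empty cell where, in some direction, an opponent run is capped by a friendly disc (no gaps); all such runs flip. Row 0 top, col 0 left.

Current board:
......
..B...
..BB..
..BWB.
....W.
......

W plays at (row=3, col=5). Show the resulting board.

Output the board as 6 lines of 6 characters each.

Place W at (3,5); scan 8 dirs for brackets.
Dir NW: first cell '.' (not opp) -> no flip
Dir N: first cell '.' (not opp) -> no flip
Dir NE: edge -> no flip
Dir W: opp run (3,4) capped by W -> flip
Dir E: edge -> no flip
Dir SW: first cell 'W' (not opp) -> no flip
Dir S: first cell '.' (not opp) -> no flip
Dir SE: edge -> no flip
All flips: (3,4)

Answer: ......
..B...
..BB..
..BWWW
....W.
......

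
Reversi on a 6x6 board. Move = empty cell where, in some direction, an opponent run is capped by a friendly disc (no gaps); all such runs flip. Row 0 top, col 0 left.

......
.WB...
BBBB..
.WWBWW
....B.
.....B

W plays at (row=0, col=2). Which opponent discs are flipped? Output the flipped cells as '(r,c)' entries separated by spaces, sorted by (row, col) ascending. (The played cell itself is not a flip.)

Dir NW: edge -> no flip
Dir N: edge -> no flip
Dir NE: edge -> no flip
Dir W: first cell '.' (not opp) -> no flip
Dir E: first cell '.' (not opp) -> no flip
Dir SW: first cell 'W' (not opp) -> no flip
Dir S: opp run (1,2) (2,2) capped by W -> flip
Dir SE: first cell '.' (not opp) -> no flip

Answer: (1,2) (2,2)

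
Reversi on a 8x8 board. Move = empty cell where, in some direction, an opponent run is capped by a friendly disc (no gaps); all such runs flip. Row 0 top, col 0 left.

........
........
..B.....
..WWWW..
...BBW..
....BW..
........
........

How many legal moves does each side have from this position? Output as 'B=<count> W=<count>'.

Answer: B=10 W=8

Derivation:
-- B to move --
(2,1): flips 1 -> legal
(2,3): flips 1 -> legal
(2,4): flips 1 -> legal
(2,5): flips 1 -> legal
(2,6): flips 1 -> legal
(3,1): no bracket -> illegal
(3,6): flips 1 -> legal
(4,1): no bracket -> illegal
(4,2): flips 1 -> legal
(4,6): flips 1 -> legal
(5,6): flips 1 -> legal
(6,4): no bracket -> illegal
(6,5): no bracket -> illegal
(6,6): flips 1 -> legal
B mobility = 10
-- W to move --
(1,1): flips 1 -> legal
(1,2): flips 1 -> legal
(1,3): no bracket -> illegal
(2,1): no bracket -> illegal
(2,3): no bracket -> illegal
(3,1): no bracket -> illegal
(4,2): flips 2 -> legal
(5,2): flips 1 -> legal
(5,3): flips 3 -> legal
(6,3): flips 1 -> legal
(6,4): flips 2 -> legal
(6,5): flips 2 -> legal
W mobility = 8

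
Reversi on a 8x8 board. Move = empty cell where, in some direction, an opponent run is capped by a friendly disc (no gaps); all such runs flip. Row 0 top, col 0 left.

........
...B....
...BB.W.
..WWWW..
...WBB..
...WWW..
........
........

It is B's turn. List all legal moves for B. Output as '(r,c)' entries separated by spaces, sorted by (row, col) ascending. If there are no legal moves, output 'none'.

(1,5): no bracket -> illegal
(1,6): no bracket -> illegal
(1,7): flips 2 -> legal
(2,1): no bracket -> illegal
(2,2): flips 1 -> legal
(2,5): flips 1 -> legal
(2,7): no bracket -> illegal
(3,1): no bracket -> illegal
(3,6): no bracket -> illegal
(3,7): no bracket -> illegal
(4,1): flips 1 -> legal
(4,2): flips 2 -> legal
(4,6): flips 1 -> legal
(5,2): no bracket -> illegal
(5,6): no bracket -> illegal
(6,2): flips 1 -> legal
(6,3): flips 4 -> legal
(6,4): flips 1 -> legal
(6,5): flips 1 -> legal
(6,6): flips 1 -> legal

Answer: (1,7) (2,2) (2,5) (4,1) (4,2) (4,6) (6,2) (6,3) (6,4) (6,5) (6,6)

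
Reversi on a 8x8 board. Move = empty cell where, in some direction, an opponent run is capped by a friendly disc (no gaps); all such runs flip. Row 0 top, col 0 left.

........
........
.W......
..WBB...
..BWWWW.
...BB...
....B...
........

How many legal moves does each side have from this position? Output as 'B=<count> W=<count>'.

-- B to move --
(1,0): flips 3 -> legal
(1,1): no bracket -> illegal
(1,2): no bracket -> illegal
(2,0): no bracket -> illegal
(2,2): flips 1 -> legal
(2,3): no bracket -> illegal
(3,0): no bracket -> illegal
(3,1): flips 1 -> legal
(3,5): flips 1 -> legal
(3,6): flips 1 -> legal
(3,7): no bracket -> illegal
(4,1): no bracket -> illegal
(4,7): flips 4 -> legal
(5,2): flips 1 -> legal
(5,5): flips 1 -> legal
(5,6): flips 1 -> legal
(5,7): no bracket -> illegal
B mobility = 9
-- W to move --
(2,2): flips 1 -> legal
(2,3): flips 2 -> legal
(2,4): flips 1 -> legal
(2,5): flips 1 -> legal
(3,1): no bracket -> illegal
(3,5): flips 2 -> legal
(4,1): flips 1 -> legal
(5,1): no bracket -> illegal
(5,2): flips 1 -> legal
(5,5): no bracket -> illegal
(6,2): flips 1 -> legal
(6,3): flips 2 -> legal
(6,5): flips 1 -> legal
(7,3): no bracket -> illegal
(7,4): flips 2 -> legal
(7,5): no bracket -> illegal
W mobility = 11

Answer: B=9 W=11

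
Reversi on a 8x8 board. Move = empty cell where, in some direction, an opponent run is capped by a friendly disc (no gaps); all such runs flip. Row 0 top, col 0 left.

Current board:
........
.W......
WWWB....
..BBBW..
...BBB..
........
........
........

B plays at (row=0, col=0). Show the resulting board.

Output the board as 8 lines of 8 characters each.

Answer: B.......
.B......
WWBB....
..BBBW..
...BBB..
........
........
........

Derivation:
Place B at (0,0); scan 8 dirs for brackets.
Dir NW: edge -> no flip
Dir N: edge -> no flip
Dir NE: edge -> no flip
Dir W: edge -> no flip
Dir E: first cell '.' (not opp) -> no flip
Dir SW: edge -> no flip
Dir S: first cell '.' (not opp) -> no flip
Dir SE: opp run (1,1) (2,2) capped by B -> flip
All flips: (1,1) (2,2)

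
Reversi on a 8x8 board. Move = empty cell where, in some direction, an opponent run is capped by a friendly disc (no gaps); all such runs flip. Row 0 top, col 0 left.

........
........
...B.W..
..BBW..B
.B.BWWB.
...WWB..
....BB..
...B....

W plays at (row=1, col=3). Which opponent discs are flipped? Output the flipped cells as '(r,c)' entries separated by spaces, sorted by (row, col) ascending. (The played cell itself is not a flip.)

Answer: (2,3) (3,3) (4,3)

Derivation:
Dir NW: first cell '.' (not opp) -> no flip
Dir N: first cell '.' (not opp) -> no flip
Dir NE: first cell '.' (not opp) -> no flip
Dir W: first cell '.' (not opp) -> no flip
Dir E: first cell '.' (not opp) -> no flip
Dir SW: first cell '.' (not opp) -> no flip
Dir S: opp run (2,3) (3,3) (4,3) capped by W -> flip
Dir SE: first cell '.' (not opp) -> no flip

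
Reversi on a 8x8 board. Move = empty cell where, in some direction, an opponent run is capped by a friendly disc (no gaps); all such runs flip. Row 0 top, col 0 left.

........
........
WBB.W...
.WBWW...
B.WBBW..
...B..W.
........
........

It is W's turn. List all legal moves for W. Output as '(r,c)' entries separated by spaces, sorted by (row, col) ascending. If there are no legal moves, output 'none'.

(1,0): no bracket -> illegal
(1,1): flips 2 -> legal
(1,2): flips 2 -> legal
(1,3): flips 1 -> legal
(2,3): flips 2 -> legal
(3,0): no bracket -> illegal
(3,5): no bracket -> illegal
(4,1): no bracket -> illegal
(5,0): no bracket -> illegal
(5,1): no bracket -> illegal
(5,2): flips 1 -> legal
(5,4): flips 1 -> legal
(5,5): flips 1 -> legal
(6,2): no bracket -> illegal
(6,3): flips 2 -> legal
(6,4): flips 1 -> legal

Answer: (1,1) (1,2) (1,3) (2,3) (5,2) (5,4) (5,5) (6,3) (6,4)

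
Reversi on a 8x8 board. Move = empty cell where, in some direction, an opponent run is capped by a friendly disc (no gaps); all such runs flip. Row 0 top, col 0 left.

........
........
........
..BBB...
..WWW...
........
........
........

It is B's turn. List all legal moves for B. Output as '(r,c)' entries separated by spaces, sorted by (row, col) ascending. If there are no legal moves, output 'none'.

Answer: (5,1) (5,2) (5,3) (5,4) (5,5)

Derivation:
(3,1): no bracket -> illegal
(3,5): no bracket -> illegal
(4,1): no bracket -> illegal
(4,5): no bracket -> illegal
(5,1): flips 1 -> legal
(5,2): flips 2 -> legal
(5,3): flips 1 -> legal
(5,4): flips 2 -> legal
(5,5): flips 1 -> legal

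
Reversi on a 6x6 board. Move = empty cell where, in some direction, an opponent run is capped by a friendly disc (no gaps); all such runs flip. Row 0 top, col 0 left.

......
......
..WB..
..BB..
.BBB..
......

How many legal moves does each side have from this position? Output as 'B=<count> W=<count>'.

Answer: B=3 W=3

Derivation:
-- B to move --
(1,1): flips 1 -> legal
(1,2): flips 1 -> legal
(1,3): no bracket -> illegal
(2,1): flips 1 -> legal
(3,1): no bracket -> illegal
B mobility = 3
-- W to move --
(1,2): no bracket -> illegal
(1,3): no bracket -> illegal
(1,4): no bracket -> illegal
(2,1): no bracket -> illegal
(2,4): flips 1 -> legal
(3,0): no bracket -> illegal
(3,1): no bracket -> illegal
(3,4): no bracket -> illegal
(4,0): no bracket -> illegal
(4,4): flips 1 -> legal
(5,0): no bracket -> illegal
(5,1): no bracket -> illegal
(5,2): flips 2 -> legal
(5,3): no bracket -> illegal
(5,4): no bracket -> illegal
W mobility = 3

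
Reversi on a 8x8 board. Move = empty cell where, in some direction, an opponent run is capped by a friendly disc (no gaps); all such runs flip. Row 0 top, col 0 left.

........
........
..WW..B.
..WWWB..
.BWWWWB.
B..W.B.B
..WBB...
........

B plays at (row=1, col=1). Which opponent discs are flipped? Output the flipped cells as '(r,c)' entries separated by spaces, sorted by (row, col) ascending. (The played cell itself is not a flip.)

Answer: (2,2) (3,3) (4,4)

Derivation:
Dir NW: first cell '.' (not opp) -> no flip
Dir N: first cell '.' (not opp) -> no flip
Dir NE: first cell '.' (not opp) -> no flip
Dir W: first cell '.' (not opp) -> no flip
Dir E: first cell '.' (not opp) -> no flip
Dir SW: first cell '.' (not opp) -> no flip
Dir S: first cell '.' (not opp) -> no flip
Dir SE: opp run (2,2) (3,3) (4,4) capped by B -> flip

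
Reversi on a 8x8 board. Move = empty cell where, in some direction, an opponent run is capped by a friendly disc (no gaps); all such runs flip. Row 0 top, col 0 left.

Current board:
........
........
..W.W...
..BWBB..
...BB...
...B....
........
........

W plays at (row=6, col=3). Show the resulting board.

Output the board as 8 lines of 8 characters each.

Place W at (6,3); scan 8 dirs for brackets.
Dir NW: first cell '.' (not opp) -> no flip
Dir N: opp run (5,3) (4,3) capped by W -> flip
Dir NE: first cell '.' (not opp) -> no flip
Dir W: first cell '.' (not opp) -> no flip
Dir E: first cell '.' (not opp) -> no flip
Dir SW: first cell '.' (not opp) -> no flip
Dir S: first cell '.' (not opp) -> no flip
Dir SE: first cell '.' (not opp) -> no flip
All flips: (4,3) (5,3)

Answer: ........
........
..W.W...
..BWBB..
...WB...
...W....
...W....
........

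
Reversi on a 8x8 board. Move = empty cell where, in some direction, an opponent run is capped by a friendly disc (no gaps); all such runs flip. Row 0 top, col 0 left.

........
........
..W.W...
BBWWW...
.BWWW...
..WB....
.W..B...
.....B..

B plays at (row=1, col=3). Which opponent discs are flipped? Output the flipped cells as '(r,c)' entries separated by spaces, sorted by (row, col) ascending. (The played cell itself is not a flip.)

Answer: (2,2)

Derivation:
Dir NW: first cell '.' (not opp) -> no flip
Dir N: first cell '.' (not opp) -> no flip
Dir NE: first cell '.' (not opp) -> no flip
Dir W: first cell '.' (not opp) -> no flip
Dir E: first cell '.' (not opp) -> no flip
Dir SW: opp run (2,2) capped by B -> flip
Dir S: first cell '.' (not opp) -> no flip
Dir SE: opp run (2,4), next='.' -> no flip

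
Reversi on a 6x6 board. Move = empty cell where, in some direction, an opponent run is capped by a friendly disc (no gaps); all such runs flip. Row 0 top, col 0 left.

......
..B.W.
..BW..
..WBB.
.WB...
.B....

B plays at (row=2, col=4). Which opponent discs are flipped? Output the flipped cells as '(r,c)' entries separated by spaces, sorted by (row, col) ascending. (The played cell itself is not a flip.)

Answer: (2,3)

Derivation:
Dir NW: first cell '.' (not opp) -> no flip
Dir N: opp run (1,4), next='.' -> no flip
Dir NE: first cell '.' (not opp) -> no flip
Dir W: opp run (2,3) capped by B -> flip
Dir E: first cell '.' (not opp) -> no flip
Dir SW: first cell 'B' (not opp) -> no flip
Dir S: first cell 'B' (not opp) -> no flip
Dir SE: first cell '.' (not opp) -> no flip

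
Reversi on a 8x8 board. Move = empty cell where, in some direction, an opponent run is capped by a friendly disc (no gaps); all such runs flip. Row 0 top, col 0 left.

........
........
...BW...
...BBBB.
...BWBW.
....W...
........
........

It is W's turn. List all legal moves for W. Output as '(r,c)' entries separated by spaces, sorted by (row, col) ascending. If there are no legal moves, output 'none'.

(1,2): no bracket -> illegal
(1,3): no bracket -> illegal
(1,4): no bracket -> illegal
(2,2): flips 2 -> legal
(2,5): no bracket -> illegal
(2,6): flips 2 -> legal
(2,7): flips 2 -> legal
(3,2): flips 1 -> legal
(3,7): no bracket -> illegal
(4,2): flips 2 -> legal
(4,7): no bracket -> illegal
(5,2): no bracket -> illegal
(5,3): no bracket -> illegal
(5,5): no bracket -> illegal
(5,6): no bracket -> illegal

Answer: (2,2) (2,6) (2,7) (3,2) (4,2)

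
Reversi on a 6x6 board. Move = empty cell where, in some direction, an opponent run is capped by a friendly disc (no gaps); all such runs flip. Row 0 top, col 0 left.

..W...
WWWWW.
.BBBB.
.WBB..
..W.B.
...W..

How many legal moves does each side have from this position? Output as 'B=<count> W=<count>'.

Answer: B=10 W=7

Derivation:
-- B to move --
(0,0): flips 1 -> legal
(0,1): flips 2 -> legal
(0,3): flips 2 -> legal
(0,4): flips 2 -> legal
(0,5): flips 1 -> legal
(1,5): no bracket -> illegal
(2,0): no bracket -> illegal
(2,5): no bracket -> illegal
(3,0): flips 1 -> legal
(4,0): flips 1 -> legal
(4,1): flips 1 -> legal
(4,3): no bracket -> illegal
(5,1): flips 1 -> legal
(5,2): flips 1 -> legal
(5,4): no bracket -> illegal
B mobility = 10
-- W to move --
(1,5): flips 2 -> legal
(2,0): no bracket -> illegal
(2,5): no bracket -> illegal
(3,0): flips 1 -> legal
(3,4): flips 4 -> legal
(3,5): flips 2 -> legal
(4,1): flips 2 -> legal
(4,3): flips 4 -> legal
(4,5): no bracket -> illegal
(5,4): no bracket -> illegal
(5,5): flips 3 -> legal
W mobility = 7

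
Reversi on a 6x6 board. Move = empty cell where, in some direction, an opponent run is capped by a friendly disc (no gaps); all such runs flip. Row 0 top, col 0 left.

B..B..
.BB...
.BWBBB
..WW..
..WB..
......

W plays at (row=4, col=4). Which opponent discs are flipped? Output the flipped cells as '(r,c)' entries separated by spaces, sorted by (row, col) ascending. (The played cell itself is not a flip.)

Answer: (4,3)

Derivation:
Dir NW: first cell 'W' (not opp) -> no flip
Dir N: first cell '.' (not opp) -> no flip
Dir NE: first cell '.' (not opp) -> no flip
Dir W: opp run (4,3) capped by W -> flip
Dir E: first cell '.' (not opp) -> no flip
Dir SW: first cell '.' (not opp) -> no flip
Dir S: first cell '.' (not opp) -> no flip
Dir SE: first cell '.' (not opp) -> no flip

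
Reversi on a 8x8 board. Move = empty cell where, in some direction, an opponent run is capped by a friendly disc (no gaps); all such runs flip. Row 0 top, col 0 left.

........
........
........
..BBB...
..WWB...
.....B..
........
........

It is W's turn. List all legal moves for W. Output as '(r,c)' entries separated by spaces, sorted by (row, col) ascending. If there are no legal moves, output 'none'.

Answer: (2,1) (2,2) (2,3) (2,4) (2,5) (4,5)

Derivation:
(2,1): flips 1 -> legal
(2,2): flips 1 -> legal
(2,3): flips 1 -> legal
(2,4): flips 1 -> legal
(2,5): flips 1 -> legal
(3,1): no bracket -> illegal
(3,5): no bracket -> illegal
(4,1): no bracket -> illegal
(4,5): flips 1 -> legal
(4,6): no bracket -> illegal
(5,3): no bracket -> illegal
(5,4): no bracket -> illegal
(5,6): no bracket -> illegal
(6,4): no bracket -> illegal
(6,5): no bracket -> illegal
(6,6): no bracket -> illegal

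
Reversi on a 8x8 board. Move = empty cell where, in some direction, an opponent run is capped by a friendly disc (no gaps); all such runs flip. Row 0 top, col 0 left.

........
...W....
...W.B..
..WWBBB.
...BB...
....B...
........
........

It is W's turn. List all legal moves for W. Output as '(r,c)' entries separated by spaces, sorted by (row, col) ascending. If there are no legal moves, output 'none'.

(1,4): no bracket -> illegal
(1,5): no bracket -> illegal
(1,6): no bracket -> illegal
(2,4): no bracket -> illegal
(2,6): no bracket -> illegal
(2,7): no bracket -> illegal
(3,7): flips 3 -> legal
(4,2): no bracket -> illegal
(4,5): flips 1 -> legal
(4,6): no bracket -> illegal
(4,7): no bracket -> illegal
(5,2): no bracket -> illegal
(5,3): flips 1 -> legal
(5,5): flips 1 -> legal
(6,3): no bracket -> illegal
(6,4): no bracket -> illegal
(6,5): flips 2 -> legal

Answer: (3,7) (4,5) (5,3) (5,5) (6,5)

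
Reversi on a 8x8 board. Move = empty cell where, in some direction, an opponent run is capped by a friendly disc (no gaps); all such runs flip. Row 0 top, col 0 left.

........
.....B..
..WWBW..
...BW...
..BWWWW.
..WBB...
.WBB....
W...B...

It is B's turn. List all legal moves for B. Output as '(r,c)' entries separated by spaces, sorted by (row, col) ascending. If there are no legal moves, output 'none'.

Answer: (1,1) (1,3) (2,1) (2,6) (3,2) (3,5) (3,6) (4,1) (4,7) (5,1) (5,5) (6,0)

Derivation:
(1,1): flips 1 -> legal
(1,2): no bracket -> illegal
(1,3): flips 1 -> legal
(1,4): no bracket -> illegal
(1,6): no bracket -> illegal
(2,1): flips 2 -> legal
(2,6): flips 1 -> legal
(3,1): no bracket -> illegal
(3,2): flips 1 -> legal
(3,5): flips 3 -> legal
(3,6): flips 1 -> legal
(3,7): no bracket -> illegal
(4,1): flips 1 -> legal
(4,7): flips 4 -> legal
(5,0): no bracket -> illegal
(5,1): flips 1 -> legal
(5,5): flips 1 -> legal
(5,6): no bracket -> illegal
(5,7): no bracket -> illegal
(6,0): flips 1 -> legal
(7,1): no bracket -> illegal
(7,2): no bracket -> illegal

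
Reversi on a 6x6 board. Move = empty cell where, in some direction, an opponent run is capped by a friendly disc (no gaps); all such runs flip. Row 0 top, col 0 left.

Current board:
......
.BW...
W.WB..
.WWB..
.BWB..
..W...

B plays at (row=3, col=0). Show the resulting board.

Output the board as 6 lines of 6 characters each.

Answer: ......
.BW...
W.WB..
BBBB..
.BWB..
..W...

Derivation:
Place B at (3,0); scan 8 dirs for brackets.
Dir NW: edge -> no flip
Dir N: opp run (2,0), next='.' -> no flip
Dir NE: first cell '.' (not opp) -> no flip
Dir W: edge -> no flip
Dir E: opp run (3,1) (3,2) capped by B -> flip
Dir SW: edge -> no flip
Dir S: first cell '.' (not opp) -> no flip
Dir SE: first cell 'B' (not opp) -> no flip
All flips: (3,1) (3,2)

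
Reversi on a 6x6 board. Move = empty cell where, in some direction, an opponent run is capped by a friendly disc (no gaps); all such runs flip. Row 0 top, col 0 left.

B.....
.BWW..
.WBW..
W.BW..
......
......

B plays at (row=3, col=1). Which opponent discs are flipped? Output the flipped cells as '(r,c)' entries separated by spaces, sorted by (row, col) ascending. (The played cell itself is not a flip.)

Dir NW: first cell '.' (not opp) -> no flip
Dir N: opp run (2,1) capped by B -> flip
Dir NE: first cell 'B' (not opp) -> no flip
Dir W: opp run (3,0), next=edge -> no flip
Dir E: first cell 'B' (not opp) -> no flip
Dir SW: first cell '.' (not opp) -> no flip
Dir S: first cell '.' (not opp) -> no flip
Dir SE: first cell '.' (not opp) -> no flip

Answer: (2,1)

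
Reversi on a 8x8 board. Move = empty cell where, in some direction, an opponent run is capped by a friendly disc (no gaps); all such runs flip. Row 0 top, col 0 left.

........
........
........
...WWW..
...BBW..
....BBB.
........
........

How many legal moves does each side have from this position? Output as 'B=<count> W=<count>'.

Answer: B=7 W=8

Derivation:
-- B to move --
(2,2): flips 1 -> legal
(2,3): flips 3 -> legal
(2,4): flips 1 -> legal
(2,5): flips 3 -> legal
(2,6): flips 1 -> legal
(3,2): no bracket -> illegal
(3,6): flips 1 -> legal
(4,2): no bracket -> illegal
(4,6): flips 1 -> legal
B mobility = 7
-- W to move --
(3,2): no bracket -> illegal
(4,2): flips 2 -> legal
(4,6): no bracket -> illegal
(4,7): no bracket -> illegal
(5,2): flips 1 -> legal
(5,3): flips 2 -> legal
(5,7): no bracket -> illegal
(6,3): flips 1 -> legal
(6,4): flips 2 -> legal
(6,5): flips 1 -> legal
(6,6): flips 2 -> legal
(6,7): flips 1 -> legal
W mobility = 8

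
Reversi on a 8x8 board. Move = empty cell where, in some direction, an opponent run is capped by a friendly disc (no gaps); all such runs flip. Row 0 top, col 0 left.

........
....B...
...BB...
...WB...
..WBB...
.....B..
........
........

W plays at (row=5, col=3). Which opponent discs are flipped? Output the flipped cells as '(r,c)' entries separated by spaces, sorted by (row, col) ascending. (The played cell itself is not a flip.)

Answer: (4,3)

Derivation:
Dir NW: first cell 'W' (not opp) -> no flip
Dir N: opp run (4,3) capped by W -> flip
Dir NE: opp run (4,4), next='.' -> no flip
Dir W: first cell '.' (not opp) -> no flip
Dir E: first cell '.' (not opp) -> no flip
Dir SW: first cell '.' (not opp) -> no flip
Dir S: first cell '.' (not opp) -> no flip
Dir SE: first cell '.' (not opp) -> no flip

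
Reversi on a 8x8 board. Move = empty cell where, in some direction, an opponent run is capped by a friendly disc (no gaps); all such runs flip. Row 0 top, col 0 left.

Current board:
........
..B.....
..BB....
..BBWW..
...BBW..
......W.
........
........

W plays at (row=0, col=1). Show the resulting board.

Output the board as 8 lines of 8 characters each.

Place W at (0,1); scan 8 dirs for brackets.
Dir NW: edge -> no flip
Dir N: edge -> no flip
Dir NE: edge -> no flip
Dir W: first cell '.' (not opp) -> no flip
Dir E: first cell '.' (not opp) -> no flip
Dir SW: first cell '.' (not opp) -> no flip
Dir S: first cell '.' (not opp) -> no flip
Dir SE: opp run (1,2) (2,3) capped by W -> flip
All flips: (1,2) (2,3)

Answer: .W......
..W.....
..BW....
..BBWW..
...BBW..
......W.
........
........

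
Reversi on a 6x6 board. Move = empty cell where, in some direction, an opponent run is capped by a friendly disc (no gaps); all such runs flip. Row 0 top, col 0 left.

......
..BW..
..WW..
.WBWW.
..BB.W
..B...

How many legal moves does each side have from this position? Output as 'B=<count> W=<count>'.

-- B to move --
(0,2): no bracket -> illegal
(0,3): flips 3 -> legal
(0,4): no bracket -> illegal
(1,1): no bracket -> illegal
(1,4): flips 2 -> legal
(2,0): flips 1 -> legal
(2,1): no bracket -> illegal
(2,4): flips 1 -> legal
(2,5): flips 1 -> legal
(3,0): flips 1 -> legal
(3,5): flips 2 -> legal
(4,0): no bracket -> illegal
(4,1): no bracket -> illegal
(4,4): no bracket -> illegal
(5,4): no bracket -> illegal
(5,5): no bracket -> illegal
B mobility = 7
-- W to move --
(0,1): flips 1 -> legal
(0,2): flips 1 -> legal
(0,3): no bracket -> illegal
(1,1): flips 1 -> legal
(2,1): no bracket -> illegal
(4,1): flips 1 -> legal
(4,4): no bracket -> illegal
(5,1): flips 1 -> legal
(5,3): flips 2 -> legal
(5,4): no bracket -> illegal
W mobility = 6

Answer: B=7 W=6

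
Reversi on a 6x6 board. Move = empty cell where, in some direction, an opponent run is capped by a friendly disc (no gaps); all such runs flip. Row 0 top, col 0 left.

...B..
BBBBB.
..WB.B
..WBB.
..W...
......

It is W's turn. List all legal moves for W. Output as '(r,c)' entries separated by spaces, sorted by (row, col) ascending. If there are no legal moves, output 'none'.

(0,0): flips 1 -> legal
(0,1): no bracket -> illegal
(0,2): flips 1 -> legal
(0,4): flips 1 -> legal
(0,5): flips 2 -> legal
(1,5): no bracket -> illegal
(2,0): no bracket -> illegal
(2,1): no bracket -> illegal
(2,4): flips 2 -> legal
(3,5): flips 2 -> legal
(4,3): no bracket -> illegal
(4,4): flips 1 -> legal
(4,5): no bracket -> illegal

Answer: (0,0) (0,2) (0,4) (0,5) (2,4) (3,5) (4,4)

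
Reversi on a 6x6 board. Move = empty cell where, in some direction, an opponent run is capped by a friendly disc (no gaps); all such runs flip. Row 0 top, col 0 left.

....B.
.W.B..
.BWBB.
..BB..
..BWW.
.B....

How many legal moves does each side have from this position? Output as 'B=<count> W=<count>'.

Answer: B=8 W=7

Derivation:
-- B to move --
(0,0): flips 2 -> legal
(0,1): flips 1 -> legal
(0,2): no bracket -> illegal
(1,0): no bracket -> illegal
(1,2): flips 1 -> legal
(2,0): no bracket -> illegal
(3,1): flips 1 -> legal
(3,4): no bracket -> illegal
(3,5): no bracket -> illegal
(4,5): flips 2 -> legal
(5,2): no bracket -> illegal
(5,3): flips 1 -> legal
(5,4): flips 1 -> legal
(5,5): flips 1 -> legal
B mobility = 8
-- W to move --
(0,2): no bracket -> illegal
(0,3): flips 3 -> legal
(0,5): no bracket -> illegal
(1,0): flips 2 -> legal
(1,2): no bracket -> illegal
(1,4): no bracket -> illegal
(1,5): no bracket -> illegal
(2,0): flips 1 -> legal
(2,5): flips 2 -> legal
(3,0): no bracket -> illegal
(3,1): flips 1 -> legal
(3,4): no bracket -> illegal
(3,5): no bracket -> illegal
(4,0): no bracket -> illegal
(4,1): flips 1 -> legal
(5,0): no bracket -> illegal
(5,2): flips 2 -> legal
(5,3): no bracket -> illegal
W mobility = 7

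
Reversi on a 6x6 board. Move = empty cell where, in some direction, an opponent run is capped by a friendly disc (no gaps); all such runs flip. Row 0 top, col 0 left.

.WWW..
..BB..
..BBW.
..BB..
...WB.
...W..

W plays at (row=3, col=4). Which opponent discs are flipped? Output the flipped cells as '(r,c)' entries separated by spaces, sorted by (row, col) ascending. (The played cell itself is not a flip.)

Dir NW: opp run (2,3) (1,2) capped by W -> flip
Dir N: first cell 'W' (not opp) -> no flip
Dir NE: first cell '.' (not opp) -> no flip
Dir W: opp run (3,3) (3,2), next='.' -> no flip
Dir E: first cell '.' (not opp) -> no flip
Dir SW: first cell 'W' (not opp) -> no flip
Dir S: opp run (4,4), next='.' -> no flip
Dir SE: first cell '.' (not opp) -> no flip

Answer: (1,2) (2,3)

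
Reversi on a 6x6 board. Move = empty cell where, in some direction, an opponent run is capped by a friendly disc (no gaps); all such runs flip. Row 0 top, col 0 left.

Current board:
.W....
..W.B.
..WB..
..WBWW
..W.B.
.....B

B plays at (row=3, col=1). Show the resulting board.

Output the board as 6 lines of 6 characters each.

Place B at (3,1); scan 8 dirs for brackets.
Dir NW: first cell '.' (not opp) -> no flip
Dir N: first cell '.' (not opp) -> no flip
Dir NE: opp run (2,2), next='.' -> no flip
Dir W: first cell '.' (not opp) -> no flip
Dir E: opp run (3,2) capped by B -> flip
Dir SW: first cell '.' (not opp) -> no flip
Dir S: first cell '.' (not opp) -> no flip
Dir SE: opp run (4,2), next='.' -> no flip
All flips: (3,2)

Answer: .W....
..W.B.
..WB..
.BBBWW
..W.B.
.....B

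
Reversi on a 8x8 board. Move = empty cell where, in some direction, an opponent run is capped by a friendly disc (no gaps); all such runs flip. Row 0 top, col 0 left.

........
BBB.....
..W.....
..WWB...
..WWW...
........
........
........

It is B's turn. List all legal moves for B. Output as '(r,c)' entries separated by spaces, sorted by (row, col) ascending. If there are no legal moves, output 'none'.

(1,3): no bracket -> illegal
(2,1): no bracket -> illegal
(2,3): no bracket -> illegal
(2,4): no bracket -> illegal
(3,1): flips 2 -> legal
(3,5): no bracket -> illegal
(4,1): no bracket -> illegal
(4,5): no bracket -> illegal
(5,1): no bracket -> illegal
(5,2): flips 4 -> legal
(5,3): no bracket -> illegal
(5,4): flips 1 -> legal
(5,5): flips 3 -> legal

Answer: (3,1) (5,2) (5,4) (5,5)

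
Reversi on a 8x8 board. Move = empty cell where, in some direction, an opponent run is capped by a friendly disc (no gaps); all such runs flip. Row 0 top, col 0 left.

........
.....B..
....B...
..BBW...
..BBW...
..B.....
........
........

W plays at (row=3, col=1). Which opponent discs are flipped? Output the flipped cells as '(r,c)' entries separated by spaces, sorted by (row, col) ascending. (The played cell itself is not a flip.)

Dir NW: first cell '.' (not opp) -> no flip
Dir N: first cell '.' (not opp) -> no flip
Dir NE: first cell '.' (not opp) -> no flip
Dir W: first cell '.' (not opp) -> no flip
Dir E: opp run (3,2) (3,3) capped by W -> flip
Dir SW: first cell '.' (not opp) -> no flip
Dir S: first cell '.' (not opp) -> no flip
Dir SE: opp run (4,2), next='.' -> no flip

Answer: (3,2) (3,3)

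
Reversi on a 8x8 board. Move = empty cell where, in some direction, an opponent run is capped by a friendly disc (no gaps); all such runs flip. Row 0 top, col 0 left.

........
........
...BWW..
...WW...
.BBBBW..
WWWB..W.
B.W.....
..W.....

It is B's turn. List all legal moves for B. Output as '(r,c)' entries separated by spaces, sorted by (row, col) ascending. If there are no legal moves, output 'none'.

(1,3): no bracket -> illegal
(1,4): flips 2 -> legal
(1,5): flips 2 -> legal
(1,6): flips 2 -> legal
(2,2): flips 1 -> legal
(2,6): flips 2 -> legal
(3,2): no bracket -> illegal
(3,5): no bracket -> illegal
(3,6): no bracket -> illegal
(4,0): flips 1 -> legal
(4,6): flips 1 -> legal
(4,7): no bracket -> illegal
(5,4): no bracket -> illegal
(5,5): no bracket -> illegal
(5,7): no bracket -> illegal
(6,1): flips 2 -> legal
(6,3): flips 1 -> legal
(6,5): no bracket -> illegal
(6,6): no bracket -> illegal
(6,7): flips 3 -> legal
(7,1): flips 1 -> legal
(7,3): no bracket -> illegal

Answer: (1,4) (1,5) (1,6) (2,2) (2,6) (4,0) (4,6) (6,1) (6,3) (6,7) (7,1)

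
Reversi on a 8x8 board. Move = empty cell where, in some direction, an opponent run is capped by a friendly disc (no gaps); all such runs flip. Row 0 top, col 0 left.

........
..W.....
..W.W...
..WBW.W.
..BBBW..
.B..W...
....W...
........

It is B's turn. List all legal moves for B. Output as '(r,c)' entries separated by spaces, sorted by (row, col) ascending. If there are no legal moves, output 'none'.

Answer: (0,2) (1,1) (1,4) (1,5) (2,1) (2,5) (3,1) (3,5) (4,6) (6,5) (7,4)

Derivation:
(0,1): no bracket -> illegal
(0,2): flips 3 -> legal
(0,3): no bracket -> illegal
(1,1): flips 1 -> legal
(1,3): no bracket -> illegal
(1,4): flips 2 -> legal
(1,5): flips 1 -> legal
(2,1): flips 1 -> legal
(2,3): no bracket -> illegal
(2,5): flips 1 -> legal
(2,6): no bracket -> illegal
(2,7): no bracket -> illegal
(3,1): flips 1 -> legal
(3,5): flips 1 -> legal
(3,7): no bracket -> illegal
(4,1): no bracket -> illegal
(4,6): flips 1 -> legal
(4,7): no bracket -> illegal
(5,3): no bracket -> illegal
(5,5): no bracket -> illegal
(5,6): no bracket -> illegal
(6,3): no bracket -> illegal
(6,5): flips 1 -> legal
(7,3): no bracket -> illegal
(7,4): flips 2 -> legal
(7,5): no bracket -> illegal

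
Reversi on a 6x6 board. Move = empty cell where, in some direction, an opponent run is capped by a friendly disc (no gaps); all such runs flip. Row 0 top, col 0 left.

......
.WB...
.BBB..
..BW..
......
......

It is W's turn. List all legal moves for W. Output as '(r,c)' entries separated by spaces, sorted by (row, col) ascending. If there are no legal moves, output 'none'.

(0,1): no bracket -> illegal
(0,2): no bracket -> illegal
(0,3): no bracket -> illegal
(1,0): no bracket -> illegal
(1,3): flips 2 -> legal
(1,4): no bracket -> illegal
(2,0): no bracket -> illegal
(2,4): no bracket -> illegal
(3,0): no bracket -> illegal
(3,1): flips 2 -> legal
(3,4): no bracket -> illegal
(4,1): no bracket -> illegal
(4,2): no bracket -> illegal
(4,3): no bracket -> illegal

Answer: (1,3) (3,1)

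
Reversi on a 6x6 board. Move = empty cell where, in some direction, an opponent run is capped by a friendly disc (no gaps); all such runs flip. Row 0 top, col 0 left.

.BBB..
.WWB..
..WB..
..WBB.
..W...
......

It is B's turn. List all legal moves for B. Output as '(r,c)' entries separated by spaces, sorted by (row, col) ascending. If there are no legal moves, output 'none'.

(0,0): flips 2 -> legal
(1,0): flips 2 -> legal
(2,0): flips 1 -> legal
(2,1): flips 3 -> legal
(3,1): flips 2 -> legal
(4,1): flips 1 -> legal
(4,3): no bracket -> illegal
(5,1): flips 1 -> legal
(5,2): flips 4 -> legal
(5,3): no bracket -> illegal

Answer: (0,0) (1,0) (2,0) (2,1) (3,1) (4,1) (5,1) (5,2)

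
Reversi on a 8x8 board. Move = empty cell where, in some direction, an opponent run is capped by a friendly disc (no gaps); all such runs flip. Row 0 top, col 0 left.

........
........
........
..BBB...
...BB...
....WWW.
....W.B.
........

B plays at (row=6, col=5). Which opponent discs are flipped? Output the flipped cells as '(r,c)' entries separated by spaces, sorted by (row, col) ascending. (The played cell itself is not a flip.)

Answer: (5,4)

Derivation:
Dir NW: opp run (5,4) capped by B -> flip
Dir N: opp run (5,5), next='.' -> no flip
Dir NE: opp run (5,6), next='.' -> no flip
Dir W: opp run (6,4), next='.' -> no flip
Dir E: first cell 'B' (not opp) -> no flip
Dir SW: first cell '.' (not opp) -> no flip
Dir S: first cell '.' (not opp) -> no flip
Dir SE: first cell '.' (not opp) -> no flip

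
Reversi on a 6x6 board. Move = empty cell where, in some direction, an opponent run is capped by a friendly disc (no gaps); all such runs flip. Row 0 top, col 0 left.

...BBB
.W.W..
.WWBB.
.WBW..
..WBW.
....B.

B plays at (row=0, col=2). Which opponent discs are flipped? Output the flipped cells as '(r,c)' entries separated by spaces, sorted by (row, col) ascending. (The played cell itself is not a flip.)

Answer: (1,3)

Derivation:
Dir NW: edge -> no flip
Dir N: edge -> no flip
Dir NE: edge -> no flip
Dir W: first cell '.' (not opp) -> no flip
Dir E: first cell 'B' (not opp) -> no flip
Dir SW: opp run (1,1), next='.' -> no flip
Dir S: first cell '.' (not opp) -> no flip
Dir SE: opp run (1,3) capped by B -> flip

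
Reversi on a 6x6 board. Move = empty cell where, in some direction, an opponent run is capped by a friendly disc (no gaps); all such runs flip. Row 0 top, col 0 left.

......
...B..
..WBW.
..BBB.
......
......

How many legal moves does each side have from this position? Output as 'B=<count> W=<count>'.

Answer: B=8 W=4

Derivation:
-- B to move --
(1,1): flips 1 -> legal
(1,2): flips 1 -> legal
(1,4): flips 1 -> legal
(1,5): flips 1 -> legal
(2,1): flips 1 -> legal
(2,5): flips 1 -> legal
(3,1): flips 1 -> legal
(3,5): flips 1 -> legal
B mobility = 8
-- W to move --
(0,2): flips 1 -> legal
(0,3): no bracket -> illegal
(0,4): flips 1 -> legal
(1,2): no bracket -> illegal
(1,4): no bracket -> illegal
(2,1): no bracket -> illegal
(2,5): no bracket -> illegal
(3,1): no bracket -> illegal
(3,5): no bracket -> illegal
(4,1): no bracket -> illegal
(4,2): flips 2 -> legal
(4,3): no bracket -> illegal
(4,4): flips 2 -> legal
(4,5): no bracket -> illegal
W mobility = 4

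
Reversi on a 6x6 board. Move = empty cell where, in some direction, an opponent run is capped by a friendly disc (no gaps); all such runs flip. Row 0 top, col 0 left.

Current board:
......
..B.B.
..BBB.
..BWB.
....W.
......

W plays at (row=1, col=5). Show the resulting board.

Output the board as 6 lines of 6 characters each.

Answer: ......
..B.BW
..BBW.
..BWB.
....W.
......

Derivation:
Place W at (1,5); scan 8 dirs for brackets.
Dir NW: first cell '.' (not opp) -> no flip
Dir N: first cell '.' (not opp) -> no flip
Dir NE: edge -> no flip
Dir W: opp run (1,4), next='.' -> no flip
Dir E: edge -> no flip
Dir SW: opp run (2,4) capped by W -> flip
Dir S: first cell '.' (not opp) -> no flip
Dir SE: edge -> no flip
All flips: (2,4)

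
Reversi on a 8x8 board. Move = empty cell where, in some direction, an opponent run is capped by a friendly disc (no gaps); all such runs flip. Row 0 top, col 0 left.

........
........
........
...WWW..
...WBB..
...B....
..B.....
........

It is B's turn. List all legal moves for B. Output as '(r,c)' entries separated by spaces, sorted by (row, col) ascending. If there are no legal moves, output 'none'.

(2,2): flips 1 -> legal
(2,3): flips 3 -> legal
(2,4): flips 1 -> legal
(2,5): flips 1 -> legal
(2,6): flips 1 -> legal
(3,2): no bracket -> illegal
(3,6): no bracket -> illegal
(4,2): flips 1 -> legal
(4,6): no bracket -> illegal
(5,2): no bracket -> illegal
(5,4): no bracket -> illegal

Answer: (2,2) (2,3) (2,4) (2,5) (2,6) (4,2)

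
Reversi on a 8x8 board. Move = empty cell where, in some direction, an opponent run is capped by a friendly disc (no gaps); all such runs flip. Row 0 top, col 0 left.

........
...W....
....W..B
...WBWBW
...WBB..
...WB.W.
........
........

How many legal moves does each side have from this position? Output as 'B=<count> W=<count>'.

Answer: B=10 W=7

Derivation:
-- B to move --
(0,2): no bracket -> illegal
(0,3): no bracket -> illegal
(0,4): no bracket -> illegal
(1,2): no bracket -> illegal
(1,4): flips 1 -> legal
(1,5): no bracket -> illegal
(2,2): flips 1 -> legal
(2,3): no bracket -> illegal
(2,5): flips 1 -> legal
(2,6): flips 1 -> legal
(3,2): flips 2 -> legal
(4,2): flips 1 -> legal
(4,6): no bracket -> illegal
(4,7): flips 1 -> legal
(5,2): flips 2 -> legal
(5,5): no bracket -> illegal
(5,7): no bracket -> illegal
(6,2): flips 1 -> legal
(6,3): no bracket -> illegal
(6,4): no bracket -> illegal
(6,5): no bracket -> illegal
(6,6): no bracket -> illegal
(6,7): flips 1 -> legal
B mobility = 10
-- W to move --
(1,6): no bracket -> illegal
(1,7): flips 1 -> legal
(2,3): flips 2 -> legal
(2,5): flips 1 -> legal
(2,6): no bracket -> illegal
(4,6): flips 2 -> legal
(4,7): no bracket -> illegal
(5,5): flips 3 -> legal
(6,3): no bracket -> illegal
(6,4): flips 3 -> legal
(6,5): flips 1 -> legal
W mobility = 7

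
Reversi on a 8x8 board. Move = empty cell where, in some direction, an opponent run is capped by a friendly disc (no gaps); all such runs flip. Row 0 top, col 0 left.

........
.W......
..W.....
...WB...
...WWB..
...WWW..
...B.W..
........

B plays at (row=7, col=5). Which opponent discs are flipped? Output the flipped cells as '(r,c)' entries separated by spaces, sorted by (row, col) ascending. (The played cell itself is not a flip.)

Dir NW: first cell '.' (not opp) -> no flip
Dir N: opp run (6,5) (5,5) capped by B -> flip
Dir NE: first cell '.' (not opp) -> no flip
Dir W: first cell '.' (not opp) -> no flip
Dir E: first cell '.' (not opp) -> no flip
Dir SW: edge -> no flip
Dir S: edge -> no flip
Dir SE: edge -> no flip

Answer: (5,5) (6,5)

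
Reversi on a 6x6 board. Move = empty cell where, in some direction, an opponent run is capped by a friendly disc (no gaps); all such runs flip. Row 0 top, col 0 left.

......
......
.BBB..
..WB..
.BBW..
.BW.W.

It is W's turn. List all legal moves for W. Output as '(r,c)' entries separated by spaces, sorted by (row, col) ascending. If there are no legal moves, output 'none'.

(1,0): flips 1 -> legal
(1,1): no bracket -> illegal
(1,2): flips 1 -> legal
(1,3): flips 2 -> legal
(1,4): flips 1 -> legal
(2,0): no bracket -> illegal
(2,4): no bracket -> illegal
(3,0): flips 1 -> legal
(3,1): no bracket -> illegal
(3,4): flips 1 -> legal
(4,0): flips 2 -> legal
(4,4): no bracket -> illegal
(5,0): flips 2 -> legal
(5,3): no bracket -> illegal

Answer: (1,0) (1,2) (1,3) (1,4) (3,0) (3,4) (4,0) (5,0)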